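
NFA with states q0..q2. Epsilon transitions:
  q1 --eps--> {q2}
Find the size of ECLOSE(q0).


Starting from q0
Initialize closure = {q0}
q0 has no outgoing epsilon transitions -> nothing to add
Final closure: {q0}
Size = 1

1


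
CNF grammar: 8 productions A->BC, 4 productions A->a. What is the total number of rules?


CNF allows two rule forms:
  A -> BC (binary): 8 rules
  A -> a (terminal): 4 rules
Total = 8 + 4 = 12

12


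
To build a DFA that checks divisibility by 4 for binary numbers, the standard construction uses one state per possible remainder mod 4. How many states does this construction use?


Divisibility by 4 is tracked via the remainder mod 4: 0, 1, ..., 3
The construction assigns one state to each remainder
Number of remainders = 4

4


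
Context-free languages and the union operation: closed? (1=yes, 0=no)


CFL closure properties:
  Closed under: union, concatenation, Kleene star
  NOT closed under: intersection, complement
Operation 'union' is in closed list -> Yes (closed)

1


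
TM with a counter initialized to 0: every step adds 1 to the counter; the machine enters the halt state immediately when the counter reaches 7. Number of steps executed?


Counter starts at 0. Counting sequence:
  Step 1: counter = 1
  Step 2: counter = 2
  Step 3: counter = 3
  Step 4: counter = 4
  Step 5: counter = 5
  Step 6: counter = 6
  Step 7: counter = 7
Counter reached 7 -> halt
Total steps = 7

7


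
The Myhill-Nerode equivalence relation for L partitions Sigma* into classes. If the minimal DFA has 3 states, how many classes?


Myhill-Nerode theorem:
Number of equivalence classes = number of states in minimal DFA
Minimal DFA states = 3
Therefore equivalence classes = 3

3


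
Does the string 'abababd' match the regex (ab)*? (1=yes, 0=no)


Pattern: (ab)*
String: 'abababd'
Pattern requires: zero or more repetitions of 'ab'
Length 7 is odd -> cannot be (ab)* -> no match
Result: 0

0


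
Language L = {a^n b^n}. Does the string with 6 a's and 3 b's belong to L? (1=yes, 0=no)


Language requires equal numbers of a's and b's
PDA pushes for each 'a', pops for each 'b'
Number of a's = 6
Number of b's = 3
6 != 3 -> Reject

0


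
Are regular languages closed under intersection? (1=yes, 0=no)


Regular languages are closed under:
- Union (DFA product construction)
- Intersection (DFA product construction)
- Complement (swap accept/reject states)
- Concatenation (NFA construction)
- Kleene star (NFA construction)
intersection is in this list
Therefore: closed

1


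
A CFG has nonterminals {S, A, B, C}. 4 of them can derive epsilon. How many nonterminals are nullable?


Nonterminals: {S, A, B, C}
A nonterminal is nullable if it can derive epsilon
Counting nullable nonterminals: 4
Total nullable = 4

4


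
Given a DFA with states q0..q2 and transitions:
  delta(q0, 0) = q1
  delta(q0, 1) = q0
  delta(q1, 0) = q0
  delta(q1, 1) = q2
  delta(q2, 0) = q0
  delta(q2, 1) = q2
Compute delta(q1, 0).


Looking up transition function:
delta(q1, 0) in the table
Row: q1, Column: 0
Result: q0

q0


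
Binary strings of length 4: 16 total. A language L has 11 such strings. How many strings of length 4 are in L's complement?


Alphabet: {0,1}
String length: 4
Total strings of length 4 = 2^4 = 16
Strings in L = 11
Complement = total - |L|
= 16 - 11
= 5

5


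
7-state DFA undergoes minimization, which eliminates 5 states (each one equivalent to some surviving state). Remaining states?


Original DFA: 7 states
Redundant states removed: 5
Minimized states = original - removed
= 7 - 5
= 2

2


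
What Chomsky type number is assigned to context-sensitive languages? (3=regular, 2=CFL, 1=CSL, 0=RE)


Chomsky hierarchy levels:
  Type 3: Regular (DFA/NFA/regex)
  Type 2: Context-free (PDA)
  Type 1: Context-sensitive
  Type 0: Recursively enumerable (TM)
'context-sensitive' corresponds to Type 1

1


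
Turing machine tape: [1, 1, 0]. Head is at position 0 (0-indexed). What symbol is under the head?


Tape: [1, 1, 0]
Positions: 0 1 2
Values:    1 1 0
Head at position 0
tape[0] = 1

1


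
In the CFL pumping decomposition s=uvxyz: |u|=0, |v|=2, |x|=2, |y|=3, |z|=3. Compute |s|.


|s| = |u| + |v| + |x| + |y| + |z|
= 0 + 2 + 2 + 3 + 3
= 2 + 2 + 6
= 4 + 6
= 10

10


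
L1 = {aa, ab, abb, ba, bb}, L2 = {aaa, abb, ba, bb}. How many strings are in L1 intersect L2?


L1 = {aa, ab, abb, ba, bb}
L2 = {aaa, abb, ba, bb}
Checking each string in L1 against L2:
  'aa': in L2? No
  'ab': in L2? No
  'abb': in L2? Yes
  'ba': in L2? Yes
  'bb': in L2? Yes
Intersection = {abb, ba, bb}
|L1 ∩ L2| = 3

3


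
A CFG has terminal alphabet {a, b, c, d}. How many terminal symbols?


Terminal symbols: a, b, c, d
Counting each: a (#1), b (#2), c (#3), d (#4)
Total = 4

4


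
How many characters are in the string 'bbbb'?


String: 'bbbb'
Counting characters:
  'b' appears 4 time(s)
Total length = 0 + 4 = 4

4


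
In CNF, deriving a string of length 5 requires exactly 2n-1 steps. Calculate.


Chomsky Normal Form derivation:
String length n = 5
Each step either:
  - Splits a nonterminal into two (n-1 such steps)
  - Converts a nonterminal to terminal (n such steps)
Total = (n-1) + n = 2n - 1
= 2(5) - 1
= 10 - 1
= 9

9


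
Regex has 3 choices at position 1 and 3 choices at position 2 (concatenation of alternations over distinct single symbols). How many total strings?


First group: 3 alternatives
Second group: 3 alternatives
Concatenation: each choice from group 1 pairs with each from group 2
Total = 3 x 3 = 9

9


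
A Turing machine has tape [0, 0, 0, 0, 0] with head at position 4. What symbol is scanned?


Tape: [0, 0, 0, 0, 0]
Positions: 0 1 2 3 4
Values:    0 0 0 0 0
Head at position 4
tape[4] = 0

0


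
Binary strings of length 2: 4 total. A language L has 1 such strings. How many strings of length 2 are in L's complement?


Alphabet: {0,1}
String length: 2
Total strings of length 2 = 2^2 = 4
Strings in L = 1
Complement = total - |L|
= 4 - 1
= 3

3


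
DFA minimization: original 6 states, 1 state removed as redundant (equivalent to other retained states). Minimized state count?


Original DFA: 6 states
Redundant states removed: 1
Minimized states = original - removed
= 6 - 1
= 5

5


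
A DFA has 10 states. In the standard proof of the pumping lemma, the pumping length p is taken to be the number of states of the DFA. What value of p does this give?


Pumping lemma for regular languages (standard proof):
Take p = |Q|, the number of DFA states.
Any string of length >= |Q| passes through |Q|+1 states while reading its first |Q| symbols,
so by pigeonhole some state repeats, giving the loop that can be pumped.
Here |Q| = 10
Therefore the proof uses p = 10

10


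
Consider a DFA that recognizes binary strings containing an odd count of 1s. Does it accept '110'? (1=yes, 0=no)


DFA has 2 states: q_even (start, accept=no) and q_odd
Processing string '110' character by character:
  Position 0: read '1', 1-count=1 -> q_odd
  Position 1: read '1', 1-count=2 -> q_even
  Position 2: read '0', 1-count=2 -> q_even (no change)
Final state: q_even, total 1s = 2 (even); the DFA requires an odd count -> reject

0


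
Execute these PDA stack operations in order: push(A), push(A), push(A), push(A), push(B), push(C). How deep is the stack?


Tracing stack operations:
  push(A) -> stack = [A], depth=1
  push(A) -> stack = [A,A], depth=2
  push(A) -> stack = [A,A,A], depth=3
  push(A) -> stack = [A,A,A,A], depth=4
  push(B) -> stack = [A,A,A,A,B], depth=5
  push(C) -> stack = [A,A,A,A,B,C], depth=6
Final depth = 6

6


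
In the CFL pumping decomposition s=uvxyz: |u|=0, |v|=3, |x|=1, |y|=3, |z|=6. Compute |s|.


|s| = |u| + |v| + |x| + |y| + |z|
= 0 + 3 + 1 + 3 + 6
= 3 + 1 + 9
= 4 + 9
= 13

13


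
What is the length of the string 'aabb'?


String: 'aabb'
Counting characters:
  'a' appears 2 time(s)
  'b' appears 2 time(s)
Total length = 2 + 2 = 4

4


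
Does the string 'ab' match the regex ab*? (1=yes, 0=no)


Pattern: ab*
String: 'ab'
Pattern requires: exactly one 'a' followed by zero or more 'b's
First char is 'a' -> OK
Rest 'b': all b's? Yes
Result: 1

1


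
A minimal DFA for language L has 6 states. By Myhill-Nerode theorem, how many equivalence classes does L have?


Myhill-Nerode theorem:
Number of equivalence classes = number of states in minimal DFA
Minimal DFA states = 6
Therefore equivalence classes = 6

6


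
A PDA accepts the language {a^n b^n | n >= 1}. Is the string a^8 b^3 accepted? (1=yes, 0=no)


Language requires equal numbers of a's and b's
PDA pushes for each 'a', pops for each 'b'
Number of a's = 8
Number of b's = 3
8 != 3 -> Reject

0


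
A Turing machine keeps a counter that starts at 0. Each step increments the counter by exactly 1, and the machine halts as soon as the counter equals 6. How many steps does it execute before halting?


Counter starts at 0. Counting sequence:
  Step 1: counter = 1
  Step 2: counter = 2
  Step 3: counter = 3
  Step 4: counter = 4
  Step 5: counter = 5
  Step 6: counter = 6
Counter reached 6 -> halt
Total steps = 6

6


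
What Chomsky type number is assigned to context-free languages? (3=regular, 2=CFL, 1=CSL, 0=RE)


Chomsky hierarchy levels:
  Type 3: Regular (DFA/NFA/regex)
  Type 2: Context-free (PDA)
  Type 1: Context-sensitive
  Type 0: Recursively enumerable (TM)
'context-free' corresponds to Type 2

2


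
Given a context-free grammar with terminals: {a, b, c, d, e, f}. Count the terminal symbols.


Terminal symbols: a, b, c, d, e, f
Counting each: a (#1), b (#2), c (#3), d (#4), e (#5), f (#6)
Total = 6

6


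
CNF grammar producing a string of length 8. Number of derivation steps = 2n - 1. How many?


Chomsky Normal Form derivation:
String length n = 8
Each step either:
  - Splits a nonterminal into two (n-1 such steps)
  - Converts a nonterminal to terminal (n such steps)
Total = (n-1) + n = 2n - 1
= 2(8) - 1
= 16 - 1
= 15

15


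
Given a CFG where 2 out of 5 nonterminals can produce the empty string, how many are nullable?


Nonterminals: {S, A, B, C, D}
A nonterminal is nullable if it can derive epsilon
Counting nullable nonterminals: 2
Total nullable = 2

2


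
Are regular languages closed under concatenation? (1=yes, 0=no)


Regular languages are closed under:
- Union (DFA product construction)
- Intersection (DFA product construction)
- Complement (swap accept/reject states)
- Concatenation (NFA construction)
- Kleene star (NFA construction)
concatenation is in this list
Therefore: closed

1


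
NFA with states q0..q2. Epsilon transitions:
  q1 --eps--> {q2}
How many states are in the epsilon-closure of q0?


Starting from q0
Initialize closure = {q0}
q0 has no outgoing epsilon transitions -> nothing to add
Final closure: {q0}
Size = 1

1


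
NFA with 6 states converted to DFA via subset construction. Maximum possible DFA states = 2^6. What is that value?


NFA has 6 states
Subset construction: each DFA state = subset of NFA states
Maximum subsets = 2^6
2^6 = 64

64


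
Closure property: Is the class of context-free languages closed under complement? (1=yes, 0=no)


CFL closure properties:
  Closed under: union, concatenation, Kleene star
  NOT closed under: intersection, complement
Operation 'complement' is in not-closed list -> No (not closed)

0


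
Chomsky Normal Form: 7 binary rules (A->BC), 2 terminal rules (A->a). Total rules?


CNF allows two rule forms:
  A -> BC (binary): 7 rules
  A -> a (terminal): 2 rules
Total = 7 + 2 = 9

9


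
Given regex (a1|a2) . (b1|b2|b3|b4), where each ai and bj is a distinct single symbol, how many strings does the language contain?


First group: 2 alternatives
Second group: 4 alternatives
Concatenation: each choice from group 1 pairs with each from group 2
Total = 2 x 4 = 8

8


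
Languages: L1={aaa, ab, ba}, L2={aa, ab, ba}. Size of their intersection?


L1 = {aaa, ab, ba}
L2 = {aa, ab, ba}
Checking each string in L1 against L2:
  'aaa': in L2? No
  'ab': in L2? Yes
  'ba': in L2? Yes
Intersection = {ab, ba}
|L1 ∩ L2| = 2

2


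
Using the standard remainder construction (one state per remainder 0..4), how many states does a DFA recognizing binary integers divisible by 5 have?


Divisibility by 5 is tracked via the remainder mod 5: 0, 1, ..., 4
The construction assigns one state to each remainder
Number of remainders = 5

5


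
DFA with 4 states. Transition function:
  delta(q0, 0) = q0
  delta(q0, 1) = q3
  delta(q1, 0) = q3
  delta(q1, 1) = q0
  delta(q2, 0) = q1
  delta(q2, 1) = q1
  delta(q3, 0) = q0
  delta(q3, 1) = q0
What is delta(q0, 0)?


Looking up transition function:
delta(q0, 0) in the table
Row: q0, Column: 0
Result: q0

q0


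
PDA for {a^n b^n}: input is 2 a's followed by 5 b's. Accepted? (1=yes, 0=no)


Language requires equal numbers of a's and b's
PDA pushes for each 'a', pops for each 'b'
Number of a's = 2
Number of b's = 5
2 != 5 -> Reject

0


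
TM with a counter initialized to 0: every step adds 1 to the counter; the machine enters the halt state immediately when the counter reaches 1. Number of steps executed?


Counter starts at 0. Counting sequence:
  Step 1: counter = 1
Counter reached 1 -> halt
Total steps = 1

1


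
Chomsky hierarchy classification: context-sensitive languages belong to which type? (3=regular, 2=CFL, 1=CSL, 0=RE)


Chomsky hierarchy levels:
  Type 3: Regular (DFA/NFA/regex)
  Type 2: Context-free (PDA)
  Type 1: Context-sensitive
  Type 0: Recursively enumerable (TM)
'context-sensitive' corresponds to Type 1

1


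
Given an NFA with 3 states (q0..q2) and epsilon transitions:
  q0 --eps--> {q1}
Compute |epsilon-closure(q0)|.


Starting from q0
Initialize closure = {q0}
Follow epsilon from q0 -> add q1
Final closure: {q0, q1}
Size = 2

2


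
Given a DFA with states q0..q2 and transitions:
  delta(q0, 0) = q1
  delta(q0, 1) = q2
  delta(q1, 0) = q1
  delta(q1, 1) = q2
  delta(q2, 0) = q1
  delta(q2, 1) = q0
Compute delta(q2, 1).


Looking up transition function:
delta(q2, 1) in the table
Row: q2, Column: 1
Result: q0

q0


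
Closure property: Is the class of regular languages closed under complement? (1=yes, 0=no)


Regular languages are closed under all standard operations:
- Union: Yes (product construction)
- Intersection: Yes (product construction)
- Complement: Yes (swap accept/reject)
- Concatenation: Yes (NFA construction)
Operation: complement -> Closed

1


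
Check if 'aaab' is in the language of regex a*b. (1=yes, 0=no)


Pattern: a*b
String: 'aaab'
Pattern requires: zero or more 'a's followed by exactly one 'b'
Found 3 leading 'a's
Remaining: 'b'
Remaining is exactly 'b' -> match
Result: 1

1


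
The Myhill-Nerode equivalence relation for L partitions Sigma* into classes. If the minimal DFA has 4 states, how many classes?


Myhill-Nerode theorem:
Number of equivalence classes = number of states in minimal DFA
Minimal DFA states = 4
Therefore equivalence classes = 4

4


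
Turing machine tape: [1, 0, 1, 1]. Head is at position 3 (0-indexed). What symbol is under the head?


Tape: [1, 0, 1, 1]
Positions: 0 1 2 3
Values:    1 0 1 1
Head at position 3
tape[3] = 1

1


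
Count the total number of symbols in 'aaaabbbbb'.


String: 'aaaabbbbb'
Counting characters:
  'a' appears 4 time(s)
  'b' appears 5 time(s)
Total length = 4 + 5 = 9

9


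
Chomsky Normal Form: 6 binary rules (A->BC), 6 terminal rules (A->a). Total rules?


CNF allows two rule forms:
  A -> BC (binary): 6 rules
  A -> a (terminal): 6 rules
Total = 6 + 6 = 12

12


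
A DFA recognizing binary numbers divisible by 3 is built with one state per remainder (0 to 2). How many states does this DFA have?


Divisibility by 3 is tracked via the remainder mod 3: 0, 1, ..., 2
The construction assigns one state to each remainder
Number of remainders = 3

3


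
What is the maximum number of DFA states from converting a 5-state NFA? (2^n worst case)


NFA has 5 states
Subset construction: each DFA state = subset of NFA states
Maximum subsets = 2^5
2^5 = 32

32


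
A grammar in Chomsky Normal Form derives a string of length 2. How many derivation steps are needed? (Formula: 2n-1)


Chomsky Normal Form derivation:
String length n = 2
Each step either:
  - Splits a nonterminal into two (n-1 such steps)
  - Converts a nonterminal to terminal (n such steps)
Total = (n-1) + n = 2n - 1
= 2(2) - 1
= 4 - 1
= 3

3


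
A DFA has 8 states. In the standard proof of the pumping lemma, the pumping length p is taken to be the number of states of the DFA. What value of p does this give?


Pumping lemma for regular languages (standard proof):
Take p = |Q|, the number of DFA states.
Any string of length >= |Q| passes through |Q|+1 states while reading its first |Q| symbols,
so by pigeonhole some state repeats, giving the loop that can be pumped.
Here |Q| = 8
Therefore the proof uses p = 8

8


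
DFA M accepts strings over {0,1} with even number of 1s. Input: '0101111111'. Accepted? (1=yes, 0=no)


DFA has 2 states: q_even (start, accept=yes) and q_odd
Processing string '0101111111' character by character:
  Position 0: read '0', 1-count=0 -> q_even (no change)
  Position 1: read '1', 1-count=1 -> q_odd
  Position 2: read '0', 1-count=1 -> q_odd (no change)
  Position 3: read '1', 1-count=2 -> q_even
  Position 4: read '1', 1-count=3 -> q_odd
  Position 5: read '1', 1-count=4 -> q_even
  Position 6: read '1', 1-count=5 -> q_odd
  Position 7: read '1', 1-count=6 -> q_even
  Position 8: read '1', 1-count=7 -> q_odd
  Position 9: read '1', 1-count=8 -> q_even
Final state: q_even, total 1s = 8 (even); the DFA requires an even count -> accept

1


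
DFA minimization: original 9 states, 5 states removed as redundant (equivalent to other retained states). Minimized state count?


Original DFA: 9 states
Redundant states removed: 5
Minimized states = original - removed
= 9 - 5
= 4

4


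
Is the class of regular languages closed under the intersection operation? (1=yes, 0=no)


Regular languages are closed under:
- Union (DFA product construction)
- Intersection (DFA product construction)
- Complement (swap accept/reject states)
- Concatenation (NFA construction)
- Kleene star (NFA construction)
intersection is in this list
Therefore: closed

1


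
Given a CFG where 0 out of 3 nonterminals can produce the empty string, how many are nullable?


Nonterminals: {S, A, B}
A nonterminal is nullable if it can derive epsilon
Counting nullable nonterminals: 0
Total nullable = 0

0


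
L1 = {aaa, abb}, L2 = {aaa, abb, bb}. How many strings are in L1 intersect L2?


L1 = {aaa, abb}
L2 = {aaa, abb, bb}
Checking each string in L1 against L2:
  'aaa': in L2? Yes
  'abb': in L2? Yes
Intersection = {aaa, abb}
|L1 ∩ L2| = 2

2


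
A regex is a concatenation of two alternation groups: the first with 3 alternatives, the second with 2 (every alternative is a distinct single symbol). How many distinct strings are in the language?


First group: 3 alternatives
Second group: 2 alternatives
Concatenation: each choice from group 1 pairs with each from group 2
Total = 3 x 2 = 6

6


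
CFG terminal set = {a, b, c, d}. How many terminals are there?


Terminal symbols: a, b, c, d
Counting each: a (#1), b (#2), c (#3), d (#4)
Total = 4

4


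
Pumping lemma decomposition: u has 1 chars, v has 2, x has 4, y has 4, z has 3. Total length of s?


|s| = |u| + |v| + |x| + |y| + |z|
= 1 + 2 + 4 + 4 + 3
= 3 + 4 + 7
= 7 + 7
= 14

14


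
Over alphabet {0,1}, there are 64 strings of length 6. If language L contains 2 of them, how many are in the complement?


Alphabet: {0,1}
String length: 6
Total strings of length 6 = 2^6 = 64
Strings in L = 2
Complement = total - |L|
= 64 - 2
= 62

62


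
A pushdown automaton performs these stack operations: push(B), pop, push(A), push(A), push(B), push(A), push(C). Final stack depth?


Tracing stack operations:
  push(B) -> stack = [B], depth=1
  pop -> removed B, stack = [], depth=0
  push(A) -> stack = [A], depth=1
  push(A) -> stack = [A,A], depth=2
  push(B) -> stack = [A,A,B], depth=3
  push(A) -> stack = [A,A,B,A], depth=4
  push(C) -> stack = [A,A,B,A,C], depth=5
Final depth = 5

5


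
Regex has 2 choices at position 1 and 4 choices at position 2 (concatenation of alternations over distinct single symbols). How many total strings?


First group: 2 alternatives
Second group: 4 alternatives
Concatenation: each choice from group 1 pairs with each from group 2
Total = 2 x 4 = 8

8


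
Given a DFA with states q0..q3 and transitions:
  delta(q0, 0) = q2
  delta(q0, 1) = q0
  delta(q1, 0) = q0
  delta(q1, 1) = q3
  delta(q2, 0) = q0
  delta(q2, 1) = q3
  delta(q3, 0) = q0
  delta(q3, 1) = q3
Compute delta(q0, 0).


Looking up transition function:
delta(q0, 0) in the table
Row: q0, Column: 0
Result: q2

q2


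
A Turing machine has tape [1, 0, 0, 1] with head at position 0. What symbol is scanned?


Tape: [1, 0, 0, 1]
Positions: 0 1 2 3
Values:    1 0 0 1
Head at position 0
tape[0] = 1

1


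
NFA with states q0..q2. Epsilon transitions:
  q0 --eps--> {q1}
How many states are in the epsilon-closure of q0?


Starting from q0
Initialize closure = {q0}
Follow epsilon from q0 -> add q1
Final closure: {q0, q1}
Size = 2

2


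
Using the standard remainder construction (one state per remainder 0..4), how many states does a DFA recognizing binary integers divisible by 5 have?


Divisibility by 5 is tracked via the remainder mod 5: 0, 1, ..., 4
The construction assigns one state to each remainder
Number of remainders = 5

5


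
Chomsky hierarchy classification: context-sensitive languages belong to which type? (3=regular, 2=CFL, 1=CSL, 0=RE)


Chomsky hierarchy levels:
  Type 3: Regular (DFA/NFA/regex)
  Type 2: Context-free (PDA)
  Type 1: Context-sensitive
  Type 0: Recursively enumerable (TM)
'context-sensitive' corresponds to Type 1

1


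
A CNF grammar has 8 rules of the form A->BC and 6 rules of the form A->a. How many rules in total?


CNF allows two rule forms:
  A -> BC (binary): 8 rules
  A -> a (terminal): 6 rules
Total = 8 + 6 = 14

14


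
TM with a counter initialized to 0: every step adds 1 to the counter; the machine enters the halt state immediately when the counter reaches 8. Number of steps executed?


Counter starts at 0. Counting sequence:
  Step 1: counter = 1
  Step 2: counter = 2
  Step 3: counter = 3
  Step 4: counter = 4
  Step 5: counter = 5
  Step 6: counter = 6
  Step 7: counter = 7
  Step 8: counter = 8
Counter reached 8 -> halt
Total steps = 8

8


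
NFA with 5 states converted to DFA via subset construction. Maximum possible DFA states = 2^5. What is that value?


NFA has 5 states
Subset construction: each DFA state = subset of NFA states
Maximum subsets = 2^5
2^5 = 32

32


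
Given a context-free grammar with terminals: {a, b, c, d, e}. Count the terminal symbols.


Terminal symbols: a, b, c, d, e
Counting each: a (#1), b (#2), c (#3), d (#4), e (#5)
Total = 5

5


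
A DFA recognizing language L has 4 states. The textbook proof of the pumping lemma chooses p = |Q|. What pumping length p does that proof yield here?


Pumping lemma for regular languages (standard proof):
Take p = |Q|, the number of DFA states.
Any string of length >= |Q| passes through |Q|+1 states while reading its first |Q| symbols,
so by pigeonhole some state repeats, giving the loop that can be pumped.
Here |Q| = 4
Therefore the proof uses p = 4

4


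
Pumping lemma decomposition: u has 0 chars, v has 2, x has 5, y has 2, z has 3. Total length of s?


|s| = |u| + |v| + |x| + |y| + |z|
= 0 + 2 + 5 + 2 + 3
= 2 + 5 + 5
= 7 + 5
= 12

12


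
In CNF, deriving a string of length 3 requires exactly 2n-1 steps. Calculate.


Chomsky Normal Form derivation:
String length n = 3
Each step either:
  - Splits a nonterminal into two (n-1 such steps)
  - Converts a nonterminal to terminal (n such steps)
Total = (n-1) + n = 2n - 1
= 2(3) - 1
= 6 - 1
= 5

5


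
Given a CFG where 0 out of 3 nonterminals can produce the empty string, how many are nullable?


Nonterminals: {S, A, B}
A nonterminal is nullable if it can derive epsilon
Counting nullable nonterminals: 0
Total nullable = 0

0


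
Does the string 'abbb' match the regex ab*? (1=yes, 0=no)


Pattern: ab*
String: 'abbb'
Pattern requires: exactly one 'a' followed by zero or more 'b's
First char is 'a' -> OK
Rest 'bbb': all b's? Yes
Result: 1

1


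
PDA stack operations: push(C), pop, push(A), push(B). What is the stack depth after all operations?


Tracing stack operations:
  push(C) -> stack = [C], depth=1
  pop -> removed C, stack = [], depth=0
  push(A) -> stack = [A], depth=1
  push(B) -> stack = [A,B], depth=2
Final depth = 2

2


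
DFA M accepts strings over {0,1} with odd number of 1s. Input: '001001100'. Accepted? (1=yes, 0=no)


DFA has 2 states: q_even (start, accept=no) and q_odd
Processing string '001001100' character by character:
  Position 0: read '0', 1-count=0 -> q_even (no change)
  Position 1: read '0', 1-count=0 -> q_even (no change)
  Position 2: read '1', 1-count=1 -> q_odd
  Position 3: read '0', 1-count=1 -> q_odd (no change)
  Position 4: read '0', 1-count=1 -> q_odd (no change)
  Position 5: read '1', 1-count=2 -> q_even
  Position 6: read '1', 1-count=3 -> q_odd
  Position 7: read '0', 1-count=3 -> q_odd (no change)
  Position 8: read '0', 1-count=3 -> q_odd (no change)
Final state: q_odd, total 1s = 3 (odd); the DFA requires an odd count -> accept

1


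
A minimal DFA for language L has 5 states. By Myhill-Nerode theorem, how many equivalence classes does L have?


Myhill-Nerode theorem:
Number of equivalence classes = number of states in minimal DFA
Minimal DFA states = 5
Therefore equivalence classes = 5

5


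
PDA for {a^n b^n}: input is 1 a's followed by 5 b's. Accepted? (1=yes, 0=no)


Language requires equal numbers of a's and b's
PDA pushes for each 'a', pops for each 'b'
Number of a's = 1
Number of b's = 5
1 != 5 -> Reject

0


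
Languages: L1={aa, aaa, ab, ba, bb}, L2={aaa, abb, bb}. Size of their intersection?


L1 = {aa, aaa, ab, ba, bb}
L2 = {aaa, abb, bb}
Checking each string in L1 against L2:
  'aa': in L2? No
  'aaa': in L2? Yes
  'ab': in L2? No
  'ba': in L2? No
  'bb': in L2? Yes
Intersection = {aaa, bb}
|L1 ∩ L2| = 2

2


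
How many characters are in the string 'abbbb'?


String: 'abbbb'
Counting characters:
  'a' appears 1 time(s)
  'b' appears 4 time(s)
Total length = 1 + 4 = 5

5


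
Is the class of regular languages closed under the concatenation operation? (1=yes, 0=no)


Regular languages are closed under:
- Union (DFA product construction)
- Intersection (DFA product construction)
- Complement (swap accept/reject states)
- Concatenation (NFA construction)
- Kleene star (NFA construction)
concatenation is in this list
Therefore: closed

1


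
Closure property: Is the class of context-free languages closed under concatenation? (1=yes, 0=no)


CFL closure properties:
  Closed under: union, concatenation, Kleene star
  NOT closed under: intersection, complement
Operation 'concatenation' is in closed list -> Yes (closed)

1


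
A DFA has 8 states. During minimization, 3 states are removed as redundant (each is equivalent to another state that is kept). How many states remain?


Original DFA: 8 states
Redundant states removed: 3
Minimized states = original - removed
= 8 - 3
= 5

5


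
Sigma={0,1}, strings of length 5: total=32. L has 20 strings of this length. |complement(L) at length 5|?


Alphabet: {0,1}
String length: 5
Total strings of length 5 = 2^5 = 32
Strings in L = 20
Complement = total - |L|
= 32 - 20
= 12

12


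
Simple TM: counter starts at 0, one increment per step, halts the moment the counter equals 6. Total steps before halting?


Counter starts at 0. Counting sequence:
  Step 1: counter = 1
  Step 2: counter = 2
  Step 3: counter = 3
  Step 4: counter = 4
  Step 5: counter = 5
  Step 6: counter = 6
Counter reached 6 -> halt
Total steps = 6

6


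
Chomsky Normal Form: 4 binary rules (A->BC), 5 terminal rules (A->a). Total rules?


CNF allows two rule forms:
  A -> BC (binary): 4 rules
  A -> a (terminal): 5 rules
Total = 4 + 5 = 9

9


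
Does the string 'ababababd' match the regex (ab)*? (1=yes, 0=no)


Pattern: (ab)*
String: 'ababababd'
Pattern requires: zero or more repetitions of 'ab'
Length 9 is odd -> cannot be (ab)* -> no match
Result: 0

0


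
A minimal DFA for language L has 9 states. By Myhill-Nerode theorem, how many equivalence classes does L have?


Myhill-Nerode theorem:
Number of equivalence classes = number of states in minimal DFA
Minimal DFA states = 9
Therefore equivalence classes = 9

9


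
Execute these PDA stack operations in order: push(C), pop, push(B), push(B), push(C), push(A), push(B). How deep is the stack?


Tracing stack operations:
  push(C) -> stack = [C], depth=1
  pop -> removed C, stack = [], depth=0
  push(B) -> stack = [B], depth=1
  push(B) -> stack = [B,B], depth=2
  push(C) -> stack = [B,B,C], depth=3
  push(A) -> stack = [B,B,C,A], depth=4
  push(B) -> stack = [B,B,C,A,B], depth=5
Final depth = 5

5


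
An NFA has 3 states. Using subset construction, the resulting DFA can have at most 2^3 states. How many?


NFA has 3 states
Subset construction: each DFA state = subset of NFA states
Maximum subsets = 2^3
2^3 = 8

8


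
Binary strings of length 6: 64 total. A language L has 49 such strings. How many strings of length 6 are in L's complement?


Alphabet: {0,1}
String length: 6
Total strings of length 6 = 2^6 = 64
Strings in L = 49
Complement = total - |L|
= 64 - 49
= 15

15


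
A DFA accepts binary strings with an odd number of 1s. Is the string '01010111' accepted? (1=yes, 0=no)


DFA has 2 states: q_even (start, accept=no) and q_odd
Processing string '01010111' character by character:
  Position 0: read '0', 1-count=0 -> q_even (no change)
  Position 1: read '1', 1-count=1 -> q_odd
  Position 2: read '0', 1-count=1 -> q_odd (no change)
  Position 3: read '1', 1-count=2 -> q_even
  Position 4: read '0', 1-count=2 -> q_even (no change)
  Position 5: read '1', 1-count=3 -> q_odd
  Position 6: read '1', 1-count=4 -> q_even
  Position 7: read '1', 1-count=5 -> q_odd
Final state: q_odd, total 1s = 5 (odd); the DFA requires an odd count -> accept

1


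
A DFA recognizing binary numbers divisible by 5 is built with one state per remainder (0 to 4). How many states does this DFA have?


Divisibility by 5 is tracked via the remainder mod 5: 0, 1, ..., 4
The construction assigns one state to each remainder
Number of remainders = 5

5


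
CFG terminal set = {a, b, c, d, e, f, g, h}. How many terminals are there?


Terminal symbols: a, b, c, d, e, f, g, h
Counting each: a (#1), b (#2), c (#3), d (#4), e (#5), f (#6), g (#7), h (#8)
Total = 8

8


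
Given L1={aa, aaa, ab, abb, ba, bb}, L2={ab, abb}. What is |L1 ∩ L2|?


L1 = {aa, aaa, ab, abb, ba, bb}
L2 = {ab, abb}
Checking each string in L1 against L2:
  'aa': in L2? No
  'aaa': in L2? No
  'ab': in L2? Yes
  'abb': in L2? Yes
  'ba': in L2? No
  'bb': in L2? No
Intersection = {ab, abb}
|L1 ∩ L2| = 2

2


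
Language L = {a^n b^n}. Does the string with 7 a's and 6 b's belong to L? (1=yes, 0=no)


Language requires equal numbers of a's and b's
PDA pushes for each 'a', pops for each 'b'
Number of a's = 7
Number of b's = 6
7 != 6 -> Reject

0


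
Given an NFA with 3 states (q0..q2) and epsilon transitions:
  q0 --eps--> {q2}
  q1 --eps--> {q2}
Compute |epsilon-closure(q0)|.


Starting from q0
Initialize closure = {q0}
Follow epsilon from q0 -> add q2
Final closure: {q0, q2}
Size = 2

2


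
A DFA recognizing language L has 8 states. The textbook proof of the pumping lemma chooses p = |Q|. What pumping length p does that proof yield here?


Pumping lemma for regular languages (standard proof):
Take p = |Q|, the number of DFA states.
Any string of length >= |Q| passes through |Q|+1 states while reading its first |Q| symbols,
so by pigeonhole some state repeats, giving the loop that can be pumped.
Here |Q| = 8
Therefore the proof uses p = 8

8


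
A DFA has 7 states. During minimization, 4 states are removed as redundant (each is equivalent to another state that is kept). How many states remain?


Original DFA: 7 states
Redundant states removed: 4
Minimized states = original - removed
= 7 - 4
= 3

3


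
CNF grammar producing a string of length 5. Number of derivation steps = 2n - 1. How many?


Chomsky Normal Form derivation:
String length n = 5
Each step either:
  - Splits a nonterminal into two (n-1 such steps)
  - Converts a nonterminal to terminal (n such steps)
Total = (n-1) + n = 2n - 1
= 2(5) - 1
= 10 - 1
= 9

9


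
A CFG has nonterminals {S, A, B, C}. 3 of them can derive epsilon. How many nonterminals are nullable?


Nonterminals: {S, A, B, C}
A nonterminal is nullable if it can derive epsilon
Counting nullable nonterminals: 3
Total nullable = 3

3


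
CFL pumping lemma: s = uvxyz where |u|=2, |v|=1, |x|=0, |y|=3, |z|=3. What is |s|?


|s| = |u| + |v| + |x| + |y| + |z|
= 2 + 1 + 0 + 3 + 3
= 3 + 0 + 6
= 3 + 6
= 9

9


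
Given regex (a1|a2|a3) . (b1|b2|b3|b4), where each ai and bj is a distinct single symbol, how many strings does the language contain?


First group: 3 alternatives
Second group: 4 alternatives
Concatenation: each choice from group 1 pairs with each from group 2
Total = 3 x 4 = 12

12


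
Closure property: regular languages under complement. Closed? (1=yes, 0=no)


Regular languages are closed under:
- Union (DFA product construction)
- Intersection (DFA product construction)
- Complement (swap accept/reject states)
- Concatenation (NFA construction)
- Kleene star (NFA construction)
complement is in this list
Therefore: closed

1


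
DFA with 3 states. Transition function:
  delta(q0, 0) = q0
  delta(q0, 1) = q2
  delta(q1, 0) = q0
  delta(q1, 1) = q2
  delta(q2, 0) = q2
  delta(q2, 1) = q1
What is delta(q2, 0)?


Looking up transition function:
delta(q2, 0) in the table
Row: q2, Column: 0
Result: q2

q2


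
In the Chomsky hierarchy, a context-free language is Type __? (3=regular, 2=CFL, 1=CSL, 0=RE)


Chomsky hierarchy levels:
  Type 3: Regular (DFA/NFA/regex)
  Type 2: Context-free (PDA)
  Type 1: Context-sensitive
  Type 0: Recursively enumerable (TM)
'context-free' corresponds to Type 2

2


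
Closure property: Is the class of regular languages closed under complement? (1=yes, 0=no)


Regular languages are closed under all standard operations:
- Union: Yes (product construction)
- Intersection: Yes (product construction)
- Complement: Yes (swap accept/reject)
- Concatenation: Yes (NFA construction)
Operation: complement -> Closed

1


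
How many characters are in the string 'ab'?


String: 'ab'
Counting characters:
  'a' appears 1 time(s)
  'b' appears 1 time(s)
Total length = 1 + 1 = 2

2


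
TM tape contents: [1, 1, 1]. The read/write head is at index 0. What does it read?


Tape: [1, 1, 1]
Positions: 0 1 2
Values:    1 1 1
Head at position 0
tape[0] = 1

1


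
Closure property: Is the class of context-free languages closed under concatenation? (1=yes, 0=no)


CFL closure properties:
  Closed under: union, concatenation, Kleene star
  NOT closed under: intersection, complement
Operation 'concatenation' is in closed list -> Yes (closed)

1


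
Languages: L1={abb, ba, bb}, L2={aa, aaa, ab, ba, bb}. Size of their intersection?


L1 = {abb, ba, bb}
L2 = {aa, aaa, ab, ba, bb}
Checking each string in L1 against L2:
  'abb': in L2? No
  'ba': in L2? Yes
  'bb': in L2? Yes
Intersection = {ba, bb}
|L1 ∩ L2| = 2

2


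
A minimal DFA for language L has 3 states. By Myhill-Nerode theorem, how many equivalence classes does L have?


Myhill-Nerode theorem:
Number of equivalence classes = number of states in minimal DFA
Minimal DFA states = 3
Therefore equivalence classes = 3

3


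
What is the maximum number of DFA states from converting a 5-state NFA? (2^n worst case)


NFA has 5 states
Subset construction: each DFA state = subset of NFA states
Maximum subsets = 2^5
2^5 = 32

32


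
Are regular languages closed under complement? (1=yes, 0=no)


Regular languages are closed under:
- Union (DFA product construction)
- Intersection (DFA product construction)
- Complement (swap accept/reject states)
- Concatenation (NFA construction)
- Kleene star (NFA construction)
complement is in this list
Therefore: closed

1


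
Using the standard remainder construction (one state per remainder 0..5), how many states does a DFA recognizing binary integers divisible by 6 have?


Divisibility by 6 is tracked via the remainder mod 6: 0, 1, ..., 5
The construction assigns one state to each remainder
Number of remainders = 6

6


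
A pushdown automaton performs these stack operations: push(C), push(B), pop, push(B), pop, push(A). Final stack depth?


Tracing stack operations:
  push(C) -> stack = [C], depth=1
  push(B) -> stack = [C,B], depth=2
  pop -> removed B, stack = [C], depth=1
  push(B) -> stack = [C,B], depth=2
  pop -> removed B, stack = [C], depth=1
  push(A) -> stack = [C,A], depth=2
Final depth = 2

2


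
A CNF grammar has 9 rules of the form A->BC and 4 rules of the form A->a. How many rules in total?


CNF allows two rule forms:
  A -> BC (binary): 9 rules
  A -> a (terminal): 4 rules
Total = 9 + 4 = 13

13


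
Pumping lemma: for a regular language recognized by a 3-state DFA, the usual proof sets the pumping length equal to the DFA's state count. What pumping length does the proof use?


Pumping lemma for regular languages (standard proof):
Take p = |Q|, the number of DFA states.
Any string of length >= |Q| passes through |Q|+1 states while reading its first |Q| symbols,
so by pigeonhole some state repeats, giving the loop that can be pumped.
Here |Q| = 3
Therefore the proof uses p = 3

3


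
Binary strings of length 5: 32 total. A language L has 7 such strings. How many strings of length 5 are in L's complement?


Alphabet: {0,1}
String length: 5
Total strings of length 5 = 2^5 = 32
Strings in L = 7
Complement = total - |L|
= 32 - 7
= 25

25


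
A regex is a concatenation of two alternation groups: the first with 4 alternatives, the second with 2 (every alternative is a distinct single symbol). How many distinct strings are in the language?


First group: 4 alternatives
Second group: 2 alternatives
Concatenation: each choice from group 1 pairs with each from group 2
Total = 4 x 2 = 8

8


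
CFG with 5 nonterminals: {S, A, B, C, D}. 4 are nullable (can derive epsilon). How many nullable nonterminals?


Nonterminals: {S, A, B, C, D}
A nonterminal is nullable if it can derive epsilon
Counting nullable nonterminals: 4
Total nullable = 4

4


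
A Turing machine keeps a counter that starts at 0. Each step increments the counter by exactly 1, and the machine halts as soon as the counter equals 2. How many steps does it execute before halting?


Counter starts at 0. Counting sequence:
  Step 1: counter = 1
  Step 2: counter = 2
Counter reached 2 -> halt
Total steps = 2

2


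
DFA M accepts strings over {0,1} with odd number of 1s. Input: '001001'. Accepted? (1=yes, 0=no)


DFA has 2 states: q_even (start, accept=no) and q_odd
Processing string '001001' character by character:
  Position 0: read '0', 1-count=0 -> q_even (no change)
  Position 1: read '0', 1-count=0 -> q_even (no change)
  Position 2: read '1', 1-count=1 -> q_odd
  Position 3: read '0', 1-count=1 -> q_odd (no change)
  Position 4: read '0', 1-count=1 -> q_odd (no change)
  Position 5: read '1', 1-count=2 -> q_even
Final state: q_even, total 1s = 2 (even); the DFA requires an odd count -> reject

0
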